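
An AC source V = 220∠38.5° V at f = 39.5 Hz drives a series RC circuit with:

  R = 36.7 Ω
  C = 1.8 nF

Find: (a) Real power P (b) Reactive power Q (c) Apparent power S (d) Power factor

Step 1 — Angular frequency: ω = 2π·f = 2π·39.5 = 248.2 rad/s.
Step 2 — Component impedances:
  R: Z = R = 36.7 Ω
  C: Z = 1/(jωC) = -j/(ω·C) = 0 - j2.238e+06 Ω
Step 3 — Series combination: Z_total = R + C = 36.7 - j2.238e+06 Ω = 2.238e+06∠-90.0° Ω.
Step 4 — Source phasor: V = 220∠38.5° V = 172.2 + j137 V.
Step 5 — Current: I = V / Z = -6.118e-05 + j7.692e-05 A = 9.828e-05∠128.5° A.
Step 6 — Complex power: S = V·I* = 3.545e-07 - j0.02162 VA.
Step 7 — Real power: P = Re(S) = 3.545e-07 W.
Step 8 — Reactive power: Q = Im(S) = -0.02162 VAR.
Step 9 — Apparent power: |S| = 0.02162 VA.
Step 10 — Power factor: PF = P/|S| = 1.64e-05 (leading).

(a) P = 3.545e-07 W  (b) Q = -0.02162 VAR  (c) S = 0.02162 VA  (d) PF = 1.64e-05 (leading)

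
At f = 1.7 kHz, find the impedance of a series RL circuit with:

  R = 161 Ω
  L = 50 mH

Step 1 — Angular frequency: ω = 2π·f = 2π·1700 = 1.068e+04 rad/s.
Step 2 — Component impedances:
  R: Z = R = 161 Ω
  L: Z = jωL = j·1.068e+04·0.05 = 0 + j534.1 Ω
Step 3 — Series combination: Z_total = R + L = 161 + j534.1 Ω = 557.8∠73.2° Ω.

Z = 161 + j534.1 Ω = 557.8∠73.2° Ω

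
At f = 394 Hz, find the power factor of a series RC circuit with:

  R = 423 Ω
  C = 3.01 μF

Step 1 — Angular frequency: ω = 2π·f = 2π·394 = 2476 rad/s.
Step 2 — Component impedances:
  R: Z = R = 423 Ω
  C: Z = 1/(jωC) = -j/(ω·C) = 0 - j134.2 Ω
Step 3 — Series combination: Z_total = R + C = 423 - j134.2 Ω = 443.8∠-17.6° Ω.
Step 4 — Power factor: PF = cos(φ) = Re(Z)/|Z| = 423/443.78 = 0.9532.
Step 5 — Type: Im(Z) = -134.2 ⇒ leading (phase φ = -17.6°).

PF = 0.9532 (leading, φ = -17.6°)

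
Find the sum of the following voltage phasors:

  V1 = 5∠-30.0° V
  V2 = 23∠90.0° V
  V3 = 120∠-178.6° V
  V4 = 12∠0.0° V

Step 1 — Convert each phasor to rectangular form:
  V1 = 5·(cos(-30.0°) + j·sin(-30.0°)) = 4.33 - j2.5 V
  V2 = 23·(cos(90.0°) + j·sin(90.0°)) = 0 + j23 V
  V3 = 120·(cos(-178.6°) + j·sin(-178.6°)) = -120 - j2.932 V
  V4 = 12·(cos(0.0°) + j·sin(0.0°)) = 12 V
Step 2 — Sum components: V_total = -103.6 + j17.57 V.
Step 3 — Convert to polar: |V_total| = 105.1 V, ∠V_total = 170.4°.

V_total = 105.1∠170.4° V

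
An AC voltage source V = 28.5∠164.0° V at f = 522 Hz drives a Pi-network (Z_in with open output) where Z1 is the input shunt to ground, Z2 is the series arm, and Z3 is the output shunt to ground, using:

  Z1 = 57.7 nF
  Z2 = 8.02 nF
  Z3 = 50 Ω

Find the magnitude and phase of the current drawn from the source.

Step 1 — Angular frequency: ω = 2π·f = 2π·522 = 3280 rad/s.
Step 2 — Component impedances:
  Z1: Z = 1/(jωC) = -j/(ω·C) = 0 - j5284 Ω
  Z2: Z = 1/(jωC) = -j/(ω·C) = 0 - j3.802e+04 Ω
  Z3: Z = R = 50 Ω
Step 3 — With open output, the series arm Z2 and the output shunt Z3 appear in series to ground: Z2 + Z3 = 50 - j3.802e+04 Ω.
Step 4 — Parallel with input shunt Z1: Z_in = Z1 || (Z2 + Z3) = 0.7446 - j4639 Ω = 4639∠-90.0° Ω.
Step 5 — Source phasor: V = 28.5∠164.0° V = -27.4 + j7.856 V.
Step 6 — Ohm's law: I = V / Z_total = (-27.4 + j7.856) / (0.7446 - j4639) = -0.001694 - j0.005905 A.
Step 7 — Convert to polar: |I| = 0.006143 A, ∠I = -106.0°.

I = 0.006143∠-106.0° A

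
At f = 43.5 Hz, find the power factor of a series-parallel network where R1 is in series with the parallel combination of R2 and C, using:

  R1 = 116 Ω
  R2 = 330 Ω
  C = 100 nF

Step 1 — Angular frequency: ω = 2π·f = 2π·43.5 = 273.3 rad/s.
Step 2 — Component impedances:
  R1: Z = R = 116 Ω
  R2: Z = R = 330 Ω
  C: Z = 1/(jωC) = -j/(ω·C) = 0 - j3.659e+04 Ω
Step 3 — Parallel branch: R2 || C = 1/(1/R2 + 1/C) = 330 - j2.976 Ω.
Step 4 — Series with R1: Z_total = R1 + (R2 || C) = 446 - j2.976 Ω = 446∠-0.4° Ω.
Step 5 — Power factor: PF = cos(φ) = Re(Z)/|Z| = 446/446 = 1.
Step 6 — Type: Im(Z) = -2.976 ⇒ leading (phase φ = -0.4°).

PF = 1 (leading, φ = -0.4°)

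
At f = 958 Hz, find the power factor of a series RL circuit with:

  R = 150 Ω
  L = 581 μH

Step 1 — Angular frequency: ω = 2π·f = 2π·958 = 6019 rad/s.
Step 2 — Component impedances:
  R: Z = R = 150 Ω
  L: Z = jωL = j·6019·0.000581 = 0 + j3.497 Ω
Step 3 — Series combination: Z_total = R + L = 150 + j3.497 Ω = 150∠1.3° Ω.
Step 4 — Power factor: PF = cos(φ) = Re(Z)/|Z| = 150/150.04 = 0.9997.
Step 5 — Type: Im(Z) = 3.497 ⇒ lagging (phase φ = 1.3°).

PF = 0.9997 (lagging, φ = 1.3°)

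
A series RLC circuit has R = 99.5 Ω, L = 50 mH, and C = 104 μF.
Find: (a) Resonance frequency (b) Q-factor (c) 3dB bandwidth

Step 1 — Resonance: ω₀ = 1/√(LC) = 1/√(0.05·0.000104) = 438.5 rad/s.
Step 2 — f₀ = ω₀/(2π) = 69.79 Hz.
Step 3 — Series Q: Q = ω₀L/R = 438.5·0.05/99.5 = 0.2204.
Step 4 — Bandwidth: Δω = ω₀/Q = 1990 rad/s; BW = Δω/(2π) = 316.7 Hz.

(a) f₀ = 69.79 Hz  (b) Q = 0.2204  (c) BW = 316.7 Hz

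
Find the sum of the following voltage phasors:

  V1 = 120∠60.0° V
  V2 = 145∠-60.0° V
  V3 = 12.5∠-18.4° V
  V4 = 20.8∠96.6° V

Step 1 — Convert each phasor to rectangular form:
  V1 = 120·(cos(60.0°) + j·sin(60.0°)) = 60 + j103.9 V
  V2 = 145·(cos(-60.0°) + j·sin(-60.0°)) = 72.5 - j125.6 V
  V3 = 12.5·(cos(-18.4°) + j·sin(-18.4°)) = 11.86 - j3.946 V
  V4 = 20.8·(cos(96.6°) + j·sin(96.6°)) = -2.391 + j20.66 V
Step 2 — Sum components: V_total = 142 - j4.934 V.
Step 3 — Convert to polar: |V_total| = 142.1 V, ∠V_total = -2.0°.

V_total = 142.1∠-2.0° V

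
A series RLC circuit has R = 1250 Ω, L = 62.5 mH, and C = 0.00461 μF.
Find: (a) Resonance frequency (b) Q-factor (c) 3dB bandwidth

Step 1 — Resonance condition Im(Z)=0 gives ω₀ = 1/√(LC).
Step 2 — ω₀ = 1/√(0.0625·4.61e-09) = 5.891e+04 rad/s.
Step 3 — f₀ = ω₀/(2π) = 9376 Hz.
Step 4 — Series Q: Q = ω₀L/R = 5.891e+04·0.0625/1250 = 2.946.
Step 5 — 3dB bandwidth: Δω = ω₀/Q = 2e+04 rad/s; BW = Δω/(2π) = 3183 Hz.

(a) f₀ = 9376 Hz  (b) Q = 2.946  (c) BW = 3183 Hz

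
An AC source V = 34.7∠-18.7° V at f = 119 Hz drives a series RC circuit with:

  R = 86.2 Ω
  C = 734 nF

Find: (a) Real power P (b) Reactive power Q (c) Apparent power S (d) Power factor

Step 1 — Angular frequency: ω = 2π·f = 2π·119 = 747.7 rad/s.
Step 2 — Component impedances:
  R: Z = R = 86.2 Ω
  C: Z = 1/(jωC) = -j/(ω·C) = 0 - j1822 Ω
Step 3 — Series combination: Z_total = R + C = 86.2 - j1822 Ω = 1824∠-87.3° Ω.
Step 4 — Source phasor: V = 34.7∠-18.7° V = 32.87 - j11.13 V.
Step 5 — Current: I = V / Z = 0.006943 + j0.01771 A = 0.01902∠68.6° A.
Step 6 — Complex power: S = V·I* = 0.03119 - j0.6593 VA.
Step 7 — Real power: P = Re(S) = 0.03119 W.
Step 8 — Reactive power: Q = Im(S) = -0.6593 VAR.
Step 9 — Apparent power: |S| = 0.6601 VA.
Step 10 — Power factor: PF = P/|S| = 0.04725 (leading).

(a) P = 0.03119 W  (b) Q = -0.6593 VAR  (c) S = 0.6601 VA  (d) PF = 0.04725 (leading)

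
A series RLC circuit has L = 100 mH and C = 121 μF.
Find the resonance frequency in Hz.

Step 1 — Resonance condition Im(Z)=0 gives ω₀ = 1/√(LC).
Step 2 — ω₀ = 1/√(0.1·0.000121) = 287.5 rad/s.
Step 3 — f₀ = ω₀/(2π) = 45.75 Hz.

f₀ = 45.75 Hz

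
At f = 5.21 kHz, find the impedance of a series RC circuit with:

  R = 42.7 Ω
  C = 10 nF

Step 1 — Angular frequency: ω = 2π·f = 2π·5210 = 3.274e+04 rad/s.
Step 2 — Component impedances:
  R: Z = R = 42.7 Ω
  C: Z = 1/(jωC) = -j/(ω·C) = 0 - j3055 Ω
Step 3 — Series combination: Z_total = R + C = 42.7 - j3055 Ω = 3055∠-89.2° Ω.

Z = 42.7 - j3055 Ω = 3055∠-89.2° Ω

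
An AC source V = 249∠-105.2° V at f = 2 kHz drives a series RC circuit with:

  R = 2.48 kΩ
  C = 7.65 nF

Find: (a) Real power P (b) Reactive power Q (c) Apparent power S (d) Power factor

Step 1 — Angular frequency: ω = 2π·f = 2π·2000 = 1.257e+04 rad/s.
Step 2 — Component impedances:
  R: Z = R = 2480 Ω
  C: Z = 1/(jωC) = -j/(ω·C) = 0 - j1.04e+04 Ω
Step 3 — Series combination: Z_total = R + C = 2480 - j1.04e+04 Ω = 1.069e+04∠-76.6° Ω.
Step 4 — Source phasor: V = 249∠-105.2° V = -65.29 - j240.3 V.
Step 5 — Current: I = V / Z = 0.02044 - j0.01115 A = 0.02328∠-28.6° A.
Step 6 — Complex power: S = V·I* = 1.345 - j5.64 VA.
Step 7 — Real power: P = Re(S) = 1.345 W.
Step 8 — Reactive power: Q = Im(S) = -5.64 VAR.
Step 9 — Apparent power: |S| = 5.798 VA.
Step 10 — Power factor: PF = P/|S| = 0.2319 (leading).

(a) P = 1.345 W  (b) Q = -5.64 VAR  (c) S = 5.798 VA  (d) PF = 0.2319 (leading)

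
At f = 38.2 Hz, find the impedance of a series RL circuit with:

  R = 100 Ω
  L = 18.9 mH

Step 1 — Angular frequency: ω = 2π·f = 2π·38.2 = 240 rad/s.
Step 2 — Component impedances:
  R: Z = R = 100 Ω
  L: Z = jωL = j·240·0.0189 = 0 + j4.536 Ω
Step 3 — Series combination: Z_total = R + L = 100 + j4.536 Ω = 100.1∠2.6° Ω.

Z = 100 + j4.536 Ω = 100.1∠2.6° Ω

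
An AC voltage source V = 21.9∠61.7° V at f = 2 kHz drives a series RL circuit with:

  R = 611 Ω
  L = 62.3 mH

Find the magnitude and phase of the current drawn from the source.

Step 1 — Angular frequency: ω = 2π·f = 2π·2000 = 1.257e+04 rad/s.
Step 2 — Component impedances:
  R: Z = R = 611 Ω
  L: Z = jωL = j·1.257e+04·0.0623 = 0 + j782.9 Ω
Step 3 — Series combination: Z_total = R + L = 611 + j782.9 Ω = 993.1∠52.0° Ω.
Step 4 — Source phasor: V = 21.9∠61.7° V = 10.38 + j19.28 V.
Step 5 — Ohm's law: I = V / Z_total = (10.38 + j19.28) / (611 + j782.9) = 0.02174 + j0.003704 A.
Step 6 — Convert to polar: |I| = 0.02205 A, ∠I = 9.7°.

I = 0.02205∠9.7° A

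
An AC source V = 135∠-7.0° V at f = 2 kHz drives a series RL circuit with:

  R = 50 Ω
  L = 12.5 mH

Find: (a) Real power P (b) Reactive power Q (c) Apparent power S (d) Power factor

Step 1 — Angular frequency: ω = 2π·f = 2π·2000 = 1.257e+04 rad/s.
Step 2 — Component impedances:
  R: Z = R = 50 Ω
  L: Z = jωL = j·1.257e+04·0.0125 = 0 + j157.1 Ω
Step 3 — Series combination: Z_total = R + L = 50 + j157.1 Ω = 164.8∠72.3° Ω.
Step 4 — Source phasor: V = 135∠-7.0° V = 134 - j16.45 V.
Step 5 — Current: I = V / Z = 0.1514 - j0.8048 A = 0.8189∠-79.3° A.
Step 6 — Complex power: S = V·I* = 33.53 + j105.3 VA.
Step 7 — Real power: P = Re(S) = 33.53 W.
Step 8 — Reactive power: Q = Im(S) = 105.3 VAR.
Step 9 — Apparent power: |S| = 110.6 VA.
Step 10 — Power factor: PF = P/|S| = 0.3033 (lagging).

(a) P = 33.53 W  (b) Q = 105.3 VAR  (c) S = 110.6 VA  (d) PF = 0.3033 (lagging)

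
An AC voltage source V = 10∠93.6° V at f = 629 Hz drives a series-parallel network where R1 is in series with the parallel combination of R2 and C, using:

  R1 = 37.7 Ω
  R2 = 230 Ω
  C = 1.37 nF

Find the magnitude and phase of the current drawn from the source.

Step 1 — Angular frequency: ω = 2π·f = 2π·629 = 3952 rad/s.
Step 2 — Component impedances:
  R1: Z = R = 37.7 Ω
  R2: Z = R = 230 Ω
  C: Z = 1/(jωC) = -j/(ω·C) = 0 - j1.847e+05 Ω
Step 3 — Parallel branch: R2 || C = 1/(1/R2 + 1/C) = 230 - j0.2864 Ω.
Step 4 — Series with R1: Z_total = R1 + (R2 || C) = 267.7 - j0.2864 Ω = 267.7∠-0.1° Ω.
Step 5 — Source phasor: V = 10∠93.6° V = -0.6279 + j9.98 V.
Step 6 — Ohm's law: I = V / Z_total = (-0.6279 + j9.98) / (267.7 - j0.2864) = -0.002385 + j0.03728 A.
Step 7 — Convert to polar: |I| = 0.03736 A, ∠I = 93.7°.

I = 0.03736∠93.7° A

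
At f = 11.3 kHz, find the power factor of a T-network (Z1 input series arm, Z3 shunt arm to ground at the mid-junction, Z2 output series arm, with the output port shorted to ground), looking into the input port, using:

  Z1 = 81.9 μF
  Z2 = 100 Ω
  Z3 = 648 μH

Step 1 — Angular frequency: ω = 2π·f = 2π·1.13e+04 = 7.1e+04 rad/s.
Step 2 — Component impedances:
  Z1: Z = 1/(jωC) = -j/(ω·C) = 0 - j0.172 Ω
  Z2: Z = R = 100 Ω
  Z3: Z = jωL = j·7.1e+04·0.000648 = 0 + j46.01 Ω
Step 3 — With the output port shorted to ground, the output series arm Z2 runs from the junction to ground; the shunt arm Z3 also runs from the junction to ground. They appear in parallel: Z3 || Z2 = 17.47 + j37.97 Ω.
Step 4 — Series with input arm Z1: Z_in = Z1 + (Z3 || Z2) = 17.47 + j37.8 Ω = 41.64∠65.2° Ω.
Step 5 — Power factor: PF = cos(φ) = Re(Z)/|Z| = 17.47/41.64 = 0.4195.
Step 6 — Type: Im(Z) = 37.8 ⇒ lagging (phase φ = 65.2°).

PF = 0.4195 (lagging, φ = 65.2°)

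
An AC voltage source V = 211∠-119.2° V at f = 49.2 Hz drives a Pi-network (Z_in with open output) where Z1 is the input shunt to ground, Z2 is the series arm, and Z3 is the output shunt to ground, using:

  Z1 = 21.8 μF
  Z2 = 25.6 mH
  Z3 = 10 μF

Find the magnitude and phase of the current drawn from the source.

Step 1 — Angular frequency: ω = 2π·f = 2π·49.2 = 309.1 rad/s.
Step 2 — Component impedances:
  Z1: Z = 1/(jωC) = -j/(ω·C) = 0 - j148.4 Ω
  Z2: Z = jωL = j·309.1·0.0256 = 0 + j7.914 Ω
  Z3: Z = 1/(jωC) = -j/(ω·C) = 0 - j323.5 Ω
Step 3 — With open output, the series arm Z2 and the output shunt Z3 appear in series to ground: Z2 + Z3 = 0 - j315.6 Ω.
Step 4 — Parallel with input shunt Z1: Z_in = Z1 || (Z2 + Z3) = 0 - j100.9 Ω = 100.9∠-90.0° Ω.
Step 5 — Source phasor: V = 211∠-119.2° V = -102.9 - j184.2 V.
Step 6 — Ohm's law: I = V / Z_total = (-102.9 - j184.2) / (0 - j100.9) = 1.825 - j1.02 A.
Step 7 — Convert to polar: |I| = 2.091 A, ∠I = -29.2°.

I = 2.091∠-29.2° A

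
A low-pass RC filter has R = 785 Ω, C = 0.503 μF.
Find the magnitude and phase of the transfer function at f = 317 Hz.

Step 1 — Angular frequency: ω = 2π·317 = 1992 rad/s.
Step 2 — Transfer function: H(jω) = 1/(1 + jωRC).
Step 3 — Denominator: 1 + jωRC = 1 + j·1992·785·5.03e-07 = 1 + j0.7865.
Step 4 — H = 0.6178 - j0.4859.
Step 5 — Magnitude: |H| = 0.786 (-2.1 dB); phase: φ = -38.2°.

|H| = 0.786 (-2.1 dB), φ = -38.2°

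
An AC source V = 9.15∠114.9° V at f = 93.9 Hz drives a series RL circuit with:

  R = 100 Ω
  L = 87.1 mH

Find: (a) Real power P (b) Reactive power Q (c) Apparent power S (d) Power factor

Step 1 — Angular frequency: ω = 2π·f = 2π·93.9 = 590 rad/s.
Step 2 — Component impedances:
  R: Z = R = 100 Ω
  L: Z = jωL = j·590·0.0871 = 0 + j51.39 Ω
Step 3 — Series combination: Z_total = R + L = 100 + j51.39 Ω = 112.4∠27.2° Ω.
Step 4 — Source phasor: V = 9.15∠114.9° V = -3.852 + j8.299 V.
Step 5 — Current: I = V / Z = 0.003263 + j0.08132 A = 0.08138∠87.7° A.
Step 6 — Complex power: S = V·I* = 0.6623 + j0.3404 VA.
Step 7 — Real power: P = Re(S) = 0.6623 W.
Step 8 — Reactive power: Q = Im(S) = 0.3404 VAR.
Step 9 — Apparent power: |S| = 0.7447 VA.
Step 10 — Power factor: PF = P/|S| = 0.8894 (lagging).

(a) P = 0.6623 W  (b) Q = 0.3404 VAR  (c) S = 0.7447 VA  (d) PF = 0.8894 (lagging)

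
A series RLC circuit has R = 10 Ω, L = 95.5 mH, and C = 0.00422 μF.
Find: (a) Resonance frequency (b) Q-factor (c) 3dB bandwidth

Step 1 — Resonance condition Im(Z)=0 gives ω₀ = 1/√(LC).
Step 2 — ω₀ = 1/√(0.0955·4.22e-09) = 4.981e+04 rad/s.
Step 3 — f₀ = ω₀/(2π) = 7928 Hz.
Step 4 — Series Q: Q = ω₀L/R = 4.981e+04·0.0955/10 = 475.7.
Step 5 — 3dB bandwidth: Δω = ω₀/Q = 104.7 rad/s; BW = Δω/(2π) = 16.67 Hz.

(a) f₀ = 7928 Hz  (b) Q = 475.7  (c) BW = 16.67 Hz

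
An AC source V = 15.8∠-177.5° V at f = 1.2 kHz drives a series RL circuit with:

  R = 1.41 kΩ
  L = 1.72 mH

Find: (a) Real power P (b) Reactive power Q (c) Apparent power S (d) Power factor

Step 1 — Angular frequency: ω = 2π·f = 2π·1200 = 7540 rad/s.
Step 2 — Component impedances:
  R: Z = R = 1410 Ω
  L: Z = jωL = j·7540·0.00172 = 0 + j12.97 Ω
Step 3 — Series combination: Z_total = R + L = 1410 + j12.97 Ω = 1410∠0.5° Ω.
Step 4 — Source phasor: V = 15.8∠-177.5° V = -15.78 - j0.6892 V.
Step 5 — Current: I = V / Z = -0.0112 - j0.0003858 A = 0.01121∠-178.0° A.
Step 6 — Complex power: S = V·I* = 0.177 + j0.001628 VA.
Step 7 — Real power: P = Re(S) = 0.177 W.
Step 8 — Reactive power: Q = Im(S) = 0.001628 VAR.
Step 9 — Apparent power: |S| = 0.177 VA.
Step 10 — Power factor: PF = P/|S| = 1 (lagging).

(a) P = 0.177 W  (b) Q = 0.001628 VAR  (c) S = 0.177 VA  (d) PF = 1 (lagging)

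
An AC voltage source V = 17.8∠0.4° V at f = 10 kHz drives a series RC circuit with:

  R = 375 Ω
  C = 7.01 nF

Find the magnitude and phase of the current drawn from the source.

Step 1 — Angular frequency: ω = 2π·f = 2π·1e+04 = 6.283e+04 rad/s.
Step 2 — Component impedances:
  R: Z = R = 375 Ω
  C: Z = 1/(jωC) = -j/(ω·C) = 0 - j2270 Ω
Step 3 — Series combination: Z_total = R + C = 375 - j2270 Ω = 2301∠-80.6° Ω.
Step 4 — Source phasor: V = 17.8∠0.4° V = 17.8 + j0.1243 V.
Step 5 — Ohm's law: I = V / Z_total = (17.8 + j0.1243) / (375 - j2270) = 0.001207 + j0.00764 A.
Step 6 — Convert to polar: |I| = 0.007735 A, ∠I = 81.0°.

I = 0.007735∠81.0° A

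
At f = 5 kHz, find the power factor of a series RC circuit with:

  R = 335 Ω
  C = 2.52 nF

Step 1 — Angular frequency: ω = 2π·f = 2π·5000 = 3.142e+04 rad/s.
Step 2 — Component impedances:
  R: Z = R = 335 Ω
  C: Z = 1/(jωC) = -j/(ω·C) = 0 - j1.263e+04 Ω
Step 3 — Series combination: Z_total = R + C = 335 - j1.263e+04 Ω = 1.264e+04∠-88.5° Ω.
Step 4 — Power factor: PF = cos(φ) = Re(Z)/|Z| = 335/12636 = 0.02651.
Step 5 — Type: Im(Z) = -1.263e+04 ⇒ leading (phase φ = -88.5°).

PF = 0.02651 (leading, φ = -88.5°)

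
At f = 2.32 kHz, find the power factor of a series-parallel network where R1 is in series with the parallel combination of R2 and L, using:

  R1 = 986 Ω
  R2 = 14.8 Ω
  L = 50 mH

Step 1 — Angular frequency: ω = 2π·f = 2π·2320 = 1.458e+04 rad/s.
Step 2 — Component impedances:
  R1: Z = R = 986 Ω
  R2: Z = R = 14.8 Ω
  L: Z = jωL = j·1.458e+04·0.05 = 0 + j728.8 Ω
Step 3 — Parallel branch: R2 || L = 1/(1/R2 + 1/L) = 14.79 + j0.3004 Ω.
Step 4 — Series with R1: Z_total = R1 + (R2 || L) = 1001 + j0.3004 Ω = 1001∠0.0° Ω.
Step 5 — Power factor: PF = cos(φ) = Re(Z)/|Z| = 1001/1001 = 1.
Step 6 — Type: Im(Z) = 0.3004 ⇒ lagging (phase φ = 0.0°).

PF = 1 (lagging, φ = 0.0°)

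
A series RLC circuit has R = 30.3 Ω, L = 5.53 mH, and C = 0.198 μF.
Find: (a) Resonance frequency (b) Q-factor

Step 1 — Resonance condition Im(Z)=0 gives ω₀ = 1/√(LC).
Step 2 — ω₀ = 1/√(0.00553·1.98e-07) = 3.022e+04 rad/s.
Step 3 — f₀ = ω₀/(2π) = 4810 Hz.
Step 4 — Series Q: Q = ω₀L/R = 3.022e+04·0.00553/30.3 = 5.516.

(a) f₀ = 4810 Hz  (b) Q = 5.516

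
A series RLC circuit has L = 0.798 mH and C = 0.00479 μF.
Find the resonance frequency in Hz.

Step 1 — Resonance condition Im(Z)=0 gives ω₀ = 1/√(LC).
Step 2 — ω₀ = 1/√(0.000798·4.79e-09) = 5.115e+05 rad/s.
Step 3 — f₀ = ω₀/(2π) = 8.14e+04 Hz.

f₀ = 8.14e+04 Hz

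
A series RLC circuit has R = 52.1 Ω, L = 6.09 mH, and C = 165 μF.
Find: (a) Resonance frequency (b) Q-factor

Step 1 — Resonance condition Im(Z)=0 gives ω₀ = 1/√(LC).
Step 2 — ω₀ = 1/√(0.00609·0.000165) = 997.6 rad/s.
Step 3 — f₀ = ω₀/(2π) = 158.8 Hz.
Step 4 — Series Q: Q = ω₀L/R = 997.6·0.00609/52.1 = 0.1166.

(a) f₀ = 158.8 Hz  (b) Q = 0.1166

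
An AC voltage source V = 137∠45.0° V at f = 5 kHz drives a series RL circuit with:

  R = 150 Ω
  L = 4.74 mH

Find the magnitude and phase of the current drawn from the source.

Step 1 — Angular frequency: ω = 2π·f = 2π·5000 = 3.142e+04 rad/s.
Step 2 — Component impedances:
  R: Z = R = 150 Ω
  L: Z = jωL = j·3.142e+04·0.00474 = 0 + j148.9 Ω
Step 3 — Series combination: Z_total = R + L = 150 + j148.9 Ω = 211.4∠44.8° Ω.
Step 4 — Source phasor: V = 137∠45.0° V = 96.87 + j96.87 V.
Step 5 — Ohm's law: I = V / Z_total = (96.87 + j96.87) / (150 + j148.9) = 0.6482 + j0.00236 A.
Step 6 — Convert to polar: |I| = 0.6482 A, ∠I = 0.2°.

I = 0.6482∠0.2° A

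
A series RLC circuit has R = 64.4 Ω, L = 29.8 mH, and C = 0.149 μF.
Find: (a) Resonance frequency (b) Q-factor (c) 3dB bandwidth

Step 1 — Resonance condition Im(Z)=0 gives ω₀ = 1/√(LC).
Step 2 — ω₀ = 1/√(0.0298·1.49e-07) = 1.501e+04 rad/s.
Step 3 — f₀ = ω₀/(2π) = 2388 Hz.
Step 4 — Series Q: Q = ω₀L/R = 1.501e+04·0.0298/64.4 = 6.944.
Step 5 — 3dB bandwidth: Δω = ω₀/Q = 2161 rad/s; BW = Δω/(2π) = 343.9 Hz.

(a) f₀ = 2388 Hz  (b) Q = 6.944  (c) BW = 343.9 Hz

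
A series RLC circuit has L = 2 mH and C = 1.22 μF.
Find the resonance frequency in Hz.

Step 1 — Resonance condition Im(Z)=0 gives ω₀ = 1/√(LC).
Step 2 — ω₀ = 1/√(0.002·1.22e-06) = 2.024e+04 rad/s.
Step 3 — f₀ = ω₀/(2π) = 3222 Hz.

f₀ = 3222 Hz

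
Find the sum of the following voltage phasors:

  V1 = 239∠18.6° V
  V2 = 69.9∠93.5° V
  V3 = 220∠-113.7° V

Step 1 — Convert each phasor to rectangular form:
  V1 = 239·(cos(18.6°) + j·sin(18.6°)) = 226.5 + j76.23 V
  V2 = 69.9·(cos(93.5°) + j·sin(93.5°)) = -4.267 + j69.77 V
  V3 = 220·(cos(-113.7°) + j·sin(-113.7°)) = -88.43 - j201.4 V
Step 2 — Sum components: V_total = 133.8 - j55.44 V.
Step 3 — Convert to polar: |V_total| = 144.9 V, ∠V_total = -22.5°.

V_total = 144.9∠-22.5° V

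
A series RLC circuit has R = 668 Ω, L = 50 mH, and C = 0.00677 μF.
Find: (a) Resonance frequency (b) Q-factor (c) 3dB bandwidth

Step 1 — Resonance condition Im(Z)=0 gives ω₀ = 1/√(LC).
Step 2 — ω₀ = 1/√(0.05·6.77e-09) = 5.435e+04 rad/s.
Step 3 — f₀ = ω₀/(2π) = 8650 Hz.
Step 4 — Series Q: Q = ω₀L/R = 5.435e+04·0.05/668 = 4.068.
Step 5 — 3dB bandwidth: Δω = ω₀/Q = 1.336e+04 rad/s; BW = Δω/(2π) = 2126 Hz.

(a) f₀ = 8650 Hz  (b) Q = 4.068  (c) BW = 2126 Hz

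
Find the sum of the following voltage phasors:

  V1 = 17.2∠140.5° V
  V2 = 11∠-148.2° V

Step 1 — Convert each phasor to rectangular form:
  V1 = 17.2·(cos(140.5°) + j·sin(140.5°)) = -13.27 + j10.94 V
  V2 = 11·(cos(-148.2°) + j·sin(-148.2°)) = -9.349 - j5.797 V
Step 2 — Sum components: V_total = -22.62 + j5.144 V.
Step 3 — Convert to polar: |V_total| = 23.2 V, ∠V_total = 167.2°.

V_total = 23.2∠167.2° V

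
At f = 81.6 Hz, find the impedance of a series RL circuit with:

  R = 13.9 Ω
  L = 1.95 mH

Step 1 — Angular frequency: ω = 2π·f = 2π·81.6 = 512.7 rad/s.
Step 2 — Component impedances:
  R: Z = R = 13.9 Ω
  L: Z = jωL = j·512.7·0.00195 = 0 + j0.9998 Ω
Step 3 — Series combination: Z_total = R + L = 13.9 + j0.9998 Ω = 13.94∠4.1° Ω.

Z = 13.9 + j0.9998 Ω = 13.94∠4.1° Ω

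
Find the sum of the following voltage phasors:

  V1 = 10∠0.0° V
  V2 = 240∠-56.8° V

Step 1 — Convert each phasor to rectangular form:
  V1 = 10·(cos(0.0°) + j·sin(0.0°)) = 10 V
  V2 = 240·(cos(-56.8°) + j·sin(-56.8°)) = 131.4 - j200.8 V
Step 2 — Sum components: V_total = 141.4 - j200.8 V.
Step 3 — Convert to polar: |V_total| = 245.6 V, ∠V_total = -54.8°.

V_total = 245.6∠-54.8° V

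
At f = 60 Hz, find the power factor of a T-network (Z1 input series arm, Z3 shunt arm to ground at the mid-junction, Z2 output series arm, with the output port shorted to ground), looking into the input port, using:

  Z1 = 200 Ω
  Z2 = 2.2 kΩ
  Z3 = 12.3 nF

Step 1 — Angular frequency: ω = 2π·f = 2π·60 = 377 rad/s.
Step 2 — Component impedances:
  Z1: Z = R = 200 Ω
  Z2: Z = R = 2200 Ω
  Z3: Z = 1/(jωC) = -j/(ω·C) = 0 - j2.157e+05 Ω
Step 3 — With the output port shorted to ground, the output series arm Z2 runs from the junction to ground; the shunt arm Z3 also runs from the junction to ground. They appear in parallel: Z3 || Z2 = 2200 - j22.44 Ω.
Step 4 — Series with input arm Z1: Z_in = Z1 + (Z3 || Z2) = 2400 - j22.44 Ω = 2400∠-0.5° Ω.
Step 5 — Power factor: PF = cos(φ) = Re(Z)/|Z| = 2400/2400 = 1.
Step 6 — Type: Im(Z) = -22.44 ⇒ leading (phase φ = -0.5°).

PF = 1 (leading, φ = -0.5°)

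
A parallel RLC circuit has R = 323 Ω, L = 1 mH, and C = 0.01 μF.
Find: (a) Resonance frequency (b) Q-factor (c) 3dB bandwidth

Step 1 — Resonance: ω₀ = 1/√(LC) = 1/√(0.001·1e-08) = 3.162e+05 rad/s.
Step 2 — f₀ = ω₀/(2π) = 5.033e+04 Hz.
Step 3 — Parallel Q: Q = R/(ω₀L) = 323/(3.162e+05·0.001) = 1.021.
Step 4 — Bandwidth: Δω = ω₀/Q = 3.096e+05 rad/s; BW = Δω/(2π) = 4.927e+04 Hz.

(a) f₀ = 5.033e+04 Hz  (b) Q = 1.021  (c) BW = 4.927e+04 Hz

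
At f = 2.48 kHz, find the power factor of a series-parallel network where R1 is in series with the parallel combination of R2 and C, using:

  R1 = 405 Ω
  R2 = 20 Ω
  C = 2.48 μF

Step 1 — Angular frequency: ω = 2π·f = 2π·2480 = 1.558e+04 rad/s.
Step 2 — Component impedances:
  R1: Z = R = 405 Ω
  R2: Z = R = 20 Ω
  C: Z = 1/(jωC) = -j/(ω·C) = 0 - j25.88 Ω
Step 3 — Parallel branch: R2 || C = 1/(1/R2 + 1/C) = 12.52 - j9.677 Ω.
Step 4 — Series with R1: Z_total = R1 + (R2 || C) = 417.5 - j9.677 Ω = 417.6∠-1.3° Ω.
Step 5 — Power factor: PF = cos(φ) = Re(Z)/|Z| = 417.52/417.63 = 0.9997.
Step 6 — Type: Im(Z) = -9.677 ⇒ leading (phase φ = -1.3°).

PF = 0.9997 (leading, φ = -1.3°)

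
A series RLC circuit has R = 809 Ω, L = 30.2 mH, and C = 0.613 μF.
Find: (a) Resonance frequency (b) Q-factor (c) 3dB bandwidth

Step 1 — Resonance condition Im(Z)=0 gives ω₀ = 1/√(LC).
Step 2 — ω₀ = 1/√(0.0302·6.13e-07) = 7350 rad/s.
Step 3 — f₀ = ω₀/(2π) = 1170 Hz.
Step 4 — Series Q: Q = ω₀L/R = 7350·0.0302/809 = 0.2744.
Step 5 — 3dB bandwidth: Δω = ω₀/Q = 2.679e+04 rad/s; BW = Δω/(2π) = 4263 Hz.

(a) f₀ = 1170 Hz  (b) Q = 0.2744  (c) BW = 4263 Hz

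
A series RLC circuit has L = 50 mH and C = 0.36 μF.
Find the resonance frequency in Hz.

Step 1 — Resonance condition Im(Z)=0 gives ω₀ = 1/√(LC).
Step 2 — ω₀ = 1/√(0.05·3.6e-07) = 7454 rad/s.
Step 3 — f₀ = ω₀/(2π) = 1186 Hz.

f₀ = 1186 Hz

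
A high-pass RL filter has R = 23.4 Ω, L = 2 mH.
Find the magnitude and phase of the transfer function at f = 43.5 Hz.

Step 1 — Angular frequency: ω = 2π·43.5 = 273.3 rad/s.
Step 2 — Transfer function: H(jω) = jωL/(R + jωL).
Step 3 — Numerator jωL = j·0.5466; denominator R + jωL = 23.4 + j0.5466.
Step 4 — H = 0.0005454 + j0.02335.
Step 5 — Magnitude: |H| = 0.02335 (-32.6 dB); phase: φ = 88.7°.

|H| = 0.02335 (-32.6 dB), φ = 88.7°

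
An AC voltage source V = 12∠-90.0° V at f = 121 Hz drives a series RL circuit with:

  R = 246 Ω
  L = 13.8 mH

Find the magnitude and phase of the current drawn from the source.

Step 1 — Angular frequency: ω = 2π·f = 2π·121 = 760.3 rad/s.
Step 2 — Component impedances:
  R: Z = R = 246 Ω
  L: Z = jωL = j·760.3·0.0138 = 0 + j10.49 Ω
Step 3 — Series combination: Z_total = R + L = 246 + j10.49 Ω = 246.2∠2.4° Ω.
Step 4 — Source phasor: V = 12∠-90.0° V = 0 - j12 V.
Step 5 — Ohm's law: I = V / Z_total = (0 - j12) / (246 + j10.49) = -0.002077 - j0.04869 A.
Step 6 — Convert to polar: |I| = 0.04874 A, ∠I = -92.4°.

I = 0.04874∠-92.4° A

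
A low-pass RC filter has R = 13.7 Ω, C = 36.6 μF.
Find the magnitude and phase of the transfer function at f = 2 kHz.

Step 1 — Angular frequency: ω = 2π·2000 = 1.257e+04 rad/s.
Step 2 — Transfer function: H(jω) = 1/(1 + jωRC).
Step 3 — Denominator: 1 + jωRC = 1 + j·1.257e+04·13.7·3.66e-05 = 1 + j6.301.
Step 4 — H = 0.02457 - j0.1548.
Step 5 — Magnitude: |H| = 0.1567 (-16.1 dB); phase: φ = -81.0°.

|H| = 0.1567 (-16.1 dB), φ = -81.0°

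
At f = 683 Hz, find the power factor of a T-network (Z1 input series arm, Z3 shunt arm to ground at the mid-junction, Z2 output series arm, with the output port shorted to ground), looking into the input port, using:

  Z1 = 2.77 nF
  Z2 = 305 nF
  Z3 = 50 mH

Step 1 — Angular frequency: ω = 2π·f = 2π·683 = 4291 rad/s.
Step 2 — Component impedances:
  Z1: Z = 1/(jωC) = -j/(ω·C) = 0 - j8.412e+04 Ω
  Z2: Z = 1/(jωC) = -j/(ω·C) = 0 - j764 Ω
  Z3: Z = jωL = j·4291·0.05 = 0 + j214.6 Ω
Step 3 — With the output port shorted to ground, the output series arm Z2 runs from the junction to ground; the shunt arm Z3 also runs from the junction to ground. They appear in parallel: Z3 || Z2 = 0 + j298.4 Ω.
Step 4 — Series with input arm Z1: Z_in = Z1 + (Z3 || Z2) = 0 - j8.383e+04 Ω = 8.383e+04∠-90.0° Ω.
Step 5 — Power factor: PF = cos(φ) = Re(Z)/|Z| = 0/8.383e+04 = 0.
Step 6 — Type: Im(Z) = -8.383e+04 ⇒ leading (phase φ = -90.0°).

PF = 0 (leading, φ = -90.0°)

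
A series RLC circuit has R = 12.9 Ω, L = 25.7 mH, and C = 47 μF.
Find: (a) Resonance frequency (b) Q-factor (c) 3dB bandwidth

Step 1 — Resonance condition Im(Z)=0 gives ω₀ = 1/√(LC).
Step 2 — ω₀ = 1/√(0.0257·4.7e-05) = 909.9 rad/s.
Step 3 — f₀ = ω₀/(2π) = 144.8 Hz.
Step 4 — Series Q: Q = ω₀L/R = 909.9·0.0257/12.9 = 1.813.
Step 5 — 3dB bandwidth: Δω = ω₀/Q = 501.9 rad/s; BW = Δω/(2π) = 79.89 Hz.

(a) f₀ = 144.8 Hz  (b) Q = 1.813  (c) BW = 79.89 Hz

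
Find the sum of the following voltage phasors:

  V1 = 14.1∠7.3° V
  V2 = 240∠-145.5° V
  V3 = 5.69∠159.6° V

Step 1 — Convert each phasor to rectangular form:
  V1 = 14.1·(cos(7.3°) + j·sin(7.3°)) = 13.99 + j1.792 V
  V2 = 240·(cos(-145.5°) + j·sin(-145.5°)) = -197.8 - j135.9 V
  V3 = 5.69·(cos(159.6°) + j·sin(159.6°)) = -5.333 + j1.983 V
Step 2 — Sum components: V_total = -189.1 - j132.2 V.
Step 3 — Convert to polar: |V_total| = 230.7 V, ∠V_total = -145.1°.

V_total = 230.7∠-145.1° V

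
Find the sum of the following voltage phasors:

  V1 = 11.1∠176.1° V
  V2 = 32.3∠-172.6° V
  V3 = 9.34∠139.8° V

Step 1 — Convert each phasor to rectangular form:
  V1 = 11.1·(cos(176.1°) + j·sin(176.1°)) = -11.07 + j0.755 V
  V2 = 32.3·(cos(-172.6°) + j·sin(-172.6°)) = -32.03 - j4.16 V
  V3 = 9.34·(cos(139.8°) + j·sin(139.8°)) = -7.134 + j6.029 V
Step 2 — Sum components: V_total = -50.24 + j2.623 V.
Step 3 — Convert to polar: |V_total| = 50.31 V, ∠V_total = 177.0°.

V_total = 50.31∠177.0° V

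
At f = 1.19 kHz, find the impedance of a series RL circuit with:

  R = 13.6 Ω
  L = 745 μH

Step 1 — Angular frequency: ω = 2π·f = 2π·1190 = 7477 rad/s.
Step 2 — Component impedances:
  R: Z = R = 13.6 Ω
  L: Z = jωL = j·7477·0.000745 = 0 + j5.57 Ω
Step 3 — Series combination: Z_total = R + L = 13.6 + j5.57 Ω = 14.7∠22.3° Ω.

Z = 13.6 + j5.57 Ω = 14.7∠22.3° Ω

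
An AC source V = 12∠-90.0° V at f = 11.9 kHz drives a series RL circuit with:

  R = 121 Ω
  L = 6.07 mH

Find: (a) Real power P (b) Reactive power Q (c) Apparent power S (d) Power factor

Step 1 — Angular frequency: ω = 2π·f = 2π·1.19e+04 = 7.477e+04 rad/s.
Step 2 — Component impedances:
  R: Z = R = 121 Ω
  L: Z = jωL = j·7.477e+04·0.00607 = 0 + j453.9 Ω
Step 3 — Series combination: Z_total = R + L = 121 + j453.9 Ω = 469.7∠75.1° Ω.
Step 4 — Source phasor: V = 12∠-90.0° V = 0 - j12 V.
Step 5 — Current: I = V / Z = -0.02469 - j0.006581 A = 0.02555∠-165.1° A.
Step 6 — Complex power: S = V·I* = 0.07898 + j0.2962 VA.
Step 7 — Real power: P = Re(S) = 0.07898 W.
Step 8 — Reactive power: Q = Im(S) = 0.2962 VAR.
Step 9 — Apparent power: |S| = 0.3066 VA.
Step 10 — Power factor: PF = P/|S| = 0.2576 (lagging).

(a) P = 0.07898 W  (b) Q = 0.2962 VAR  (c) S = 0.3066 VA  (d) PF = 0.2576 (lagging)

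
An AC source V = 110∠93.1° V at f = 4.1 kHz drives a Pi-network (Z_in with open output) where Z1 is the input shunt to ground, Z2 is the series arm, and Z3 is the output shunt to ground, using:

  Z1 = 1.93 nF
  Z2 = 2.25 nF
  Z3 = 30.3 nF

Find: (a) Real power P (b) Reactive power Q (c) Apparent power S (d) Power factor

Step 1 — Angular frequency: ω = 2π·f = 2π·4100 = 2.576e+04 rad/s.
Step 2 — Component impedances:
  Z1: Z = 1/(jωC) = -j/(ω·C) = 0 - j2.011e+04 Ω
  Z2: Z = 1/(jωC) = -j/(ω·C) = 0 - j1.725e+04 Ω
  Z3: Z = 1/(jωC) = -j/(ω·C) = 0 - j1281 Ω
Step 3 — With open output, the series arm Z2 and the output shunt Z3 appear in series to ground: Z2 + Z3 = 0 - j1.853e+04 Ω.
Step 4 — Parallel with input shunt Z1: Z_in = Z1 || (Z2 + Z3) = 0 - j9646 Ω = 9646∠-90.0° Ω.
Step 5 — Source phasor: V = 110∠93.1° V = -5.949 + j109.8 V.
Step 6 — Current: I = V / Z = -0.01139 - j0.0006167 A = 0.0114∠-176.9° A.
Step 7 — Complex power: S = V·I* = 0 - j1.254 VA.
Step 8 — Real power: P = Re(S) = 0 W.
Step 9 — Reactive power: Q = Im(S) = -1.254 VAR.
Step 10 — Apparent power: |S| = 1.254 VA.
Step 11 — Power factor: PF = P/|S| = 0 (leading).

(a) P = 0 W  (b) Q = -1.254 VAR  (c) S = 1.254 VA  (d) PF = 0 (leading)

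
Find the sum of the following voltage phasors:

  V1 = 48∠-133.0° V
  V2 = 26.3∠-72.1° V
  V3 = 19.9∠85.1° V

Step 1 — Convert each phasor to rectangular form:
  V1 = 48·(cos(-133.0°) + j·sin(-133.0°)) = -32.74 - j35.1 V
  V2 = 26.3·(cos(-72.1°) + j·sin(-72.1°)) = 8.083 - j25.03 V
  V3 = 19.9·(cos(85.1°) + j·sin(85.1°)) = 1.7 + j19.83 V
Step 2 — Sum components: V_total = -22.95 - j40.3 V.
Step 3 — Convert to polar: |V_total| = 46.38 V, ∠V_total = -119.7°.

V_total = 46.38∠-119.7° V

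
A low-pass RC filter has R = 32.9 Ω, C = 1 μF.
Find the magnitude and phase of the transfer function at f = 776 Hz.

Step 1 — Angular frequency: ω = 2π·776 = 4876 rad/s.
Step 2 — Transfer function: H(jω) = 1/(1 + jωRC).
Step 3 — Denominator: 1 + jωRC = 1 + j·4876·32.9·1e-06 = 1 + j0.1604.
Step 4 — H = 0.9749 - j0.1564.
Step 5 — Magnitude: |H| = 0.9874 (-0.1 dB); phase: φ = -9.1°.

|H| = 0.9874 (-0.1 dB), φ = -9.1°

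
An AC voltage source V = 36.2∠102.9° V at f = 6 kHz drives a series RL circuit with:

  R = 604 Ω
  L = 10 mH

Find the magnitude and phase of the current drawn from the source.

Step 1 — Angular frequency: ω = 2π·f = 2π·6000 = 3.77e+04 rad/s.
Step 2 — Component impedances:
  R: Z = R = 604 Ω
  L: Z = jωL = j·3.77e+04·0.01 = 0 + j377 Ω
Step 3 — Series combination: Z_total = R + L = 604 + j377 Ω = 712∠32.0° Ω.
Step 4 — Source phasor: V = 36.2∠102.9° V = -8.082 + j35.29 V.
Step 5 — Ohm's law: I = V / Z_total = (-8.082 + j35.29) / (604 + j377) = 0.01661 + j0.04805 A.
Step 6 — Convert to polar: |I| = 0.05084 A, ∠I = 70.9°.

I = 0.05084∠70.9° A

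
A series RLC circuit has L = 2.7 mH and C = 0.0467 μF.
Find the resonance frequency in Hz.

Step 1 — Resonance condition Im(Z)=0 gives ω₀ = 1/√(LC).
Step 2 — ω₀ = 1/√(0.0027·4.67e-08) = 8.906e+04 rad/s.
Step 3 — f₀ = ω₀/(2π) = 1.417e+04 Hz.

f₀ = 1.417e+04 Hz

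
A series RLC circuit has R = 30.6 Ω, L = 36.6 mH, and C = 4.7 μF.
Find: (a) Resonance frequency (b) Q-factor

Step 1 — Resonance condition Im(Z)=0 gives ω₀ = 1/√(LC).
Step 2 — ω₀ = 1/√(0.0366·4.7e-06) = 2411 rad/s.
Step 3 — f₀ = ω₀/(2π) = 383.7 Hz.
Step 4 — Series Q: Q = ω₀L/R = 2411·0.0366/30.6 = 2.884.

(a) f₀ = 383.7 Hz  (b) Q = 2.884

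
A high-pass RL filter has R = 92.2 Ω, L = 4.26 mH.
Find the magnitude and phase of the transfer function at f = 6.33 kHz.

Step 1 — Angular frequency: ω = 2π·6330 = 3.977e+04 rad/s.
Step 2 — Transfer function: H(jω) = jωL/(R + jωL).
Step 3 — Numerator jωL = j·169.4; denominator R + jωL = 92.2 + j169.4.
Step 4 — H = 0.7715 + j0.4198.
Step 5 — Magnitude: |H| = 0.8784 (-1.1 dB); phase: φ = 28.6°.

|H| = 0.8784 (-1.1 dB), φ = 28.6°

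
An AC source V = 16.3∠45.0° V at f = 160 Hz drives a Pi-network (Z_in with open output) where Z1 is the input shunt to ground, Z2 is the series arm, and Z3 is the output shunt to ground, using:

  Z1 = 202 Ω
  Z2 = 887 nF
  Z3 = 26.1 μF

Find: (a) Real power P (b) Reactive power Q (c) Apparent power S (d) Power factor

Step 1 — Angular frequency: ω = 2π·f = 2π·160 = 1005 rad/s.
Step 2 — Component impedances:
  Z1: Z = R = 202 Ω
  Z2: Z = 1/(jωC) = -j/(ω·C) = 0 - j1121 Ω
  Z3: Z = 1/(jωC) = -j/(ω·C) = 0 - j38.11 Ω
Step 3 — With open output, the series arm Z2 and the output shunt Z3 appear in series to ground: Z2 + Z3 = 0 - j1160 Ω.
Step 4 — Parallel with input shunt Z1: Z_in = Z1 || (Z2 + Z3) = 196.1 - j34.15 Ω = 199∠-9.9° Ω.
Step 5 — Source phasor: V = 16.3∠45.0° V = 11.53 + j11.53 V.
Step 6 — Current: I = V / Z = 0.04712 + j0.067 A = 0.08191∠54.9° A.
Step 7 — Complex power: S = V·I* = 1.315 - j0.2291 VA.
Step 8 — Real power: P = Re(S) = 1.315 W.
Step 9 — Reactive power: Q = Im(S) = -0.2291 VAR.
Step 10 — Apparent power: |S| = 1.335 VA.
Step 11 — Power factor: PF = P/|S| = 0.9852 (leading).

(a) P = 1.315 W  (b) Q = -0.2291 VAR  (c) S = 1.335 VA  (d) PF = 0.9852 (leading)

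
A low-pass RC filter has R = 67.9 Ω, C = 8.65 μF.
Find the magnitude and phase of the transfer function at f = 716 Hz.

Step 1 — Angular frequency: ω = 2π·716 = 4499 rad/s.
Step 2 — Transfer function: H(jω) = 1/(1 + jωRC).
Step 3 — Denominator: 1 + jωRC = 1 + j·4499·67.9·8.65e-06 = 1 + j2.642.
Step 4 — H = 0.1253 - j0.331.
Step 5 — Magnitude: |H| = 0.354 (-9.0 dB); phase: φ = -69.3°.

|H| = 0.354 (-9.0 dB), φ = -69.3°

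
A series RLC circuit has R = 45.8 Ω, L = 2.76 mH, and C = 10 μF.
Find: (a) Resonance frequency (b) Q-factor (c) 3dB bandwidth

Step 1 — Resonance: ω₀ = 1/√(LC) = 1/√(0.00276·1e-05) = 6019 rad/s.
Step 2 — f₀ = ω₀/(2π) = 958 Hz.
Step 3 — Series Q: Q = ω₀L/R = 6019·0.00276/45.8 = 0.3627.
Step 4 — Bandwidth: Δω = ω₀/Q = 1.659e+04 rad/s; BW = Δω/(2π) = 2641 Hz.

(a) f₀ = 958 Hz  (b) Q = 0.3627  (c) BW = 2641 Hz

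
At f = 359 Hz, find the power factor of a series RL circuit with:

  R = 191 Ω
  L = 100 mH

Step 1 — Angular frequency: ω = 2π·f = 2π·359 = 2256 rad/s.
Step 2 — Component impedances:
  R: Z = R = 191 Ω
  L: Z = jωL = j·2256·0.1 = 0 + j225.6 Ω
Step 3 — Series combination: Z_total = R + L = 191 + j225.6 Ω = 295.6∠49.7° Ω.
Step 4 — Power factor: PF = cos(φ) = Re(Z)/|Z| = 191/295.57 = 0.6462.
Step 5 — Type: Im(Z) = 225.6 ⇒ lagging (phase φ = 49.7°).

PF = 0.6462 (lagging, φ = 49.7°)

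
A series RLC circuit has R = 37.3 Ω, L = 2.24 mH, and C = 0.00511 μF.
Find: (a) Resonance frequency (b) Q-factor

Step 1 — Resonance condition Im(Z)=0 gives ω₀ = 1/√(LC).
Step 2 — ω₀ = 1/√(0.00224·5.11e-09) = 2.956e+05 rad/s.
Step 3 — f₀ = ω₀/(2π) = 4.704e+04 Hz.
Step 4 — Series Q: Q = ω₀L/R = 2.956e+05·0.00224/37.3 = 17.75.

(a) f₀ = 4.704e+04 Hz  (b) Q = 17.75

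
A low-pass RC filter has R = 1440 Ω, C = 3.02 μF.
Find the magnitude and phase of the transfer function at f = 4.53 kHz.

Step 1 — Angular frequency: ω = 2π·4530 = 2.846e+04 rad/s.
Step 2 — Transfer function: H(jω) = 1/(1 + jωRC).
Step 3 — Denominator: 1 + jωRC = 1 + j·2.846e+04·1440·3.02e-06 = 1 + j123.8.
Step 4 — H = 6.526e-05 - j0.008078.
Step 5 — Magnitude: |H| = 0.008079 (-41.9 dB); phase: φ = -89.5°.

|H| = 0.008079 (-41.9 dB), φ = -89.5°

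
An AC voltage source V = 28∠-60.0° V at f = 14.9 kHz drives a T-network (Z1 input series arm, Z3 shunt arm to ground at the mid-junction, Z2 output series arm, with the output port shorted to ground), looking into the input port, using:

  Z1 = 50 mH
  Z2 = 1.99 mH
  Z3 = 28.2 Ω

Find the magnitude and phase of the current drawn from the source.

Step 1 — Angular frequency: ω = 2π·f = 2π·1.49e+04 = 9.362e+04 rad/s.
Step 2 — Component impedances:
  Z1: Z = jωL = j·9.362e+04·0.05 = 0 + j4681 Ω
  Z2: Z = jωL = j·9.362e+04·0.00199 = 0 + j186.3 Ω
  Z3: Z = R = 28.2 Ω
Step 3 — With the output port shorted to ground, the output series arm Z2 runs from the junction to ground; the shunt arm Z3 also runs from the junction to ground. They appear in parallel: Z3 || Z2 = 27.57 + j4.173 Ω.
Step 4 — Series with input arm Z1: Z_in = Z1 + (Z3 || Z2) = 27.57 + j4685 Ω = 4685∠89.7° Ω.
Step 5 — Source phasor: V = 28∠-60.0° V = 14 - j24.25 V.
Step 6 — Ohm's law: I = V / Z_total = (14 - j24.25) / (27.57 + j4685) = -0.005158 - j0.003019 A.
Step 7 — Convert to polar: |I| = 0.005976 A, ∠I = -149.7°.

I = 0.005976∠-149.7° A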